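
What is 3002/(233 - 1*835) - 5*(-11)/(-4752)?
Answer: -649937/130032 ≈ -4.9983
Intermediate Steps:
3002/(233 - 1*835) - 5*(-11)/(-4752) = 3002/(233 - 835) + 55*(-1/4752) = 3002/(-602) - 5/432 = 3002*(-1/602) - 5/432 = -1501/301 - 5/432 = -649937/130032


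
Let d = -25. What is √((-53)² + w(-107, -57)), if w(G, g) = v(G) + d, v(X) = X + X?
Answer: √2570 ≈ 50.695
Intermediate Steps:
v(X) = 2*X
w(G, g) = -25 + 2*G (w(G, g) = 2*G - 25 = -25 + 2*G)
√((-53)² + w(-107, -57)) = √((-53)² + (-25 + 2*(-107))) = √(2809 + (-25 - 214)) = √(2809 - 239) = √2570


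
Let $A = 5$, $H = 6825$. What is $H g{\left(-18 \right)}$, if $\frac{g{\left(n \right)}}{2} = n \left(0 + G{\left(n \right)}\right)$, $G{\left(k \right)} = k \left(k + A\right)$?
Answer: $-57493800$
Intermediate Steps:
$G{\left(k \right)} = k \left(5 + k\right)$ ($G{\left(k \right)} = k \left(k + 5\right) = k \left(5 + k\right)$)
$g{\left(n \right)} = 2 n^{2} \left(5 + n\right)$ ($g{\left(n \right)} = 2 n \left(0 + n \left(5 + n\right)\right) = 2 n n \left(5 + n\right) = 2 n^{2} \left(5 + n\right)$)
$H g{\left(-18 \right)} = 6825 \cdot 2 \left(-18\right)^{2} \left(5 - 18\right) = 6825 \cdot 2 \cdot 324 \left(-13\right) = 6825 \left(-8424\right) = -57493800$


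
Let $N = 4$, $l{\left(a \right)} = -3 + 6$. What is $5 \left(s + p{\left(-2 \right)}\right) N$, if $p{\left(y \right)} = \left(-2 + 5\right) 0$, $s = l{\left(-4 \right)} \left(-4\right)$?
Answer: $-240$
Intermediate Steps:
$l{\left(a \right)} = 3$
$s = -12$ ($s = 3 \left(-4\right) = -12$)
$p{\left(y \right)} = 0$ ($p{\left(y \right)} = 3 \cdot 0 = 0$)
$5 \left(s + p{\left(-2 \right)}\right) N = 5 \left(-12 + 0\right) 4 = 5 \left(-12\right) 4 = \left(-60\right) 4 = -240$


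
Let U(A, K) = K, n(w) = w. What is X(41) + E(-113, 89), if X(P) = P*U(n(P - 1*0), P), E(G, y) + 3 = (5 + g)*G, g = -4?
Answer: 1565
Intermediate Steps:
E(G, y) = -3 + G (E(G, y) = -3 + (5 - 4)*G = -3 + 1*G = -3 + G)
X(P) = P² (X(P) = P*P = P²)
X(41) + E(-113, 89) = 41² + (-3 - 113) = 1681 - 116 = 1565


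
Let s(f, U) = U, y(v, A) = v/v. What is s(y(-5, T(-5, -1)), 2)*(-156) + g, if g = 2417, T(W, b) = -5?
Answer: 2105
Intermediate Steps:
y(v, A) = 1
s(y(-5, T(-5, -1)), 2)*(-156) + g = 2*(-156) + 2417 = -312 + 2417 = 2105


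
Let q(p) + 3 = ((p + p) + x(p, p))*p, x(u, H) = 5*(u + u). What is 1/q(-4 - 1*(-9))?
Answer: 1/297 ≈ 0.0033670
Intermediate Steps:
x(u, H) = 10*u (x(u, H) = 5*(2*u) = 10*u)
q(p) = -3 + 12*p² (q(p) = -3 + ((p + p) + 10*p)*p = -3 + (2*p + 10*p)*p = -3 + (12*p)*p = -3 + 12*p²)
1/q(-4 - 1*(-9)) = 1/(-3 + 12*(-4 - 1*(-9))²) = 1/(-3 + 12*(-4 + 9)²) = 1/(-3 + 12*5²) = 1/(-3 + 12*25) = 1/(-3 + 300) = 1/297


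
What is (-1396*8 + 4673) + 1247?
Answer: -5248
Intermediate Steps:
(-1396*8 + 4673) + 1247 = (-11168 + 4673) + 1247 = -6495 + 1247 = -5248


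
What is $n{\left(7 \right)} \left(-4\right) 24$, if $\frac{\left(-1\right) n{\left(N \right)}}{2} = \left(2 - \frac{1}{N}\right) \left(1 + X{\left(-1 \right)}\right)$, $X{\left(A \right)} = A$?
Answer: $0$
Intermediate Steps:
$n{\left(N \right)} = 0$ ($n{\left(N \right)} = - 2 \left(2 - \frac{1}{N}\right) \left(1 - 1\right) = - 2 \left(2 - \frac{1}{N}\right) 0 = \left(-2\right) 0 = 0$)
$n{\left(7 \right)} \left(-4\right) 24 = 0 \left(-4\right) 24 = 0 \cdot 24 = 0$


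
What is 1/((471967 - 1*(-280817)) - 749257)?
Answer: 1/3527 ≈ 0.00028353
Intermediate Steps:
1/((471967 - 1*(-280817)) - 749257) = 1/((471967 + 280817) - 749257) = 1/(752784 - 749257) = 1/3527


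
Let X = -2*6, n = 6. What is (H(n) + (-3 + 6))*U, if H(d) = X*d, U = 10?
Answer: -690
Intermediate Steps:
X = -12
H(d) = -12*d
(H(n) + (-3 + 6))*U = (-12*6 + (-3 + 6))*10 = (-72 + 3)*10 = -69*10 = -690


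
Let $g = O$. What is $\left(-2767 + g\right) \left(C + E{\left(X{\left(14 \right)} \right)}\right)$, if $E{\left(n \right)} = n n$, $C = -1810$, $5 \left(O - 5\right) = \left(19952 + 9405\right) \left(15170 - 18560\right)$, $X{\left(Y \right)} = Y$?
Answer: $32129588112$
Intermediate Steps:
$O = -19904041$ ($O = 5 + \frac{\left(19952 + 9405\right) \left(15170 - 18560\right)}{5} = 5 + \frac{29357 \left(-3390\right)}{5} = 5 + \frac{1}{5} \left(-99520230\right) = 5 - 19904046 = -19904041$)
$E{\left(n \right)} = n^{2}$
$g = -19904041$
$\left(-2767 + g\right) \left(C + E{\left(X{\left(14 \right)} \right)}\right) = \left(-2767 - 19904041\right) \left(-1810 + 14^{2}\right) = - 19906808 \left(-1810 + 196\right) = \left(-19906808\right) \left(-1614\right) = 32129588112$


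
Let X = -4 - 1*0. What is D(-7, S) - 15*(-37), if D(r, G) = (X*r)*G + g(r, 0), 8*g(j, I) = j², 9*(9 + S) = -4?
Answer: 21361/72 ≈ 296.68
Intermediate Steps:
S = -85/9 (S = -9 + (⅑)*(-4) = -9 - 4/9 = -85/9 ≈ -9.4444)
X = -4 (X = -4 + 0 = -4)
g(j, I) = j²/8
D(r, G) = r²/8 - 4*G*r (D(r, G) = (-4*r)*G + r²/8 = -4*G*r + r²/8 = r²/8 - 4*G*r)
D(-7, S) - 15*(-37) = (⅛)*(-7)*(-7 - 32*(-85/9)) - 15*(-37) = (⅛)*(-7)*(-7 + 2720/9) + 555 = (⅛)*(-7)*(2657/9) + 555 = -18599/72 + 555 = 21361/72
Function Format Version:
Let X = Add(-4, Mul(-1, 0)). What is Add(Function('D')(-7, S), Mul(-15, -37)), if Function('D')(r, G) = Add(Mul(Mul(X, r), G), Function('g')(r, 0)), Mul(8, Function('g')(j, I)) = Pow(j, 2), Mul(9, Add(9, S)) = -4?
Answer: Rational(21361, 72) ≈ 296.68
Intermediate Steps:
S = Rational(-85, 9) (S = Add(-9, Mul(Rational(1, 9), -4)) = Add(-9, Rational(-4, 9)) = Rational(-85, 9) ≈ -9.4444)
X = -4 (X = Add(-4, 0) = -4)
Function('g')(j, I) = Mul(Rational(1, 8), Pow(j, 2))
Function('D')(r, G) = Add(Mul(Rational(1, 8), Pow(r, 2)), Mul(-4, G, r)) (Function('D')(r, G) = Add(Mul(Mul(-4, r), G), Mul(Rational(1, 8), Pow(r, 2))) = Add(Mul(-4, G, r), Mul(Rational(1, 8), Pow(r, 2))) = Add(Mul(Rational(1, 8), Pow(r, 2)), Mul(-4, G, r)))
Add(Function('D')(-7, S), Mul(-15, -37)) = Add(Mul(Rational(1, 8), -7, Add(-7, Mul(-32, Rational(-85, 9)))), Mul(-15, -37)) = Add(Mul(Rational(1, 8), -7, Add(-7, Rational(2720, 9))), 555) = Add(Mul(Rational(1, 8), -7, Rational(2657, 9)), 555) = Add(Rational(-18599, 72), 555) = Rational(21361, 72)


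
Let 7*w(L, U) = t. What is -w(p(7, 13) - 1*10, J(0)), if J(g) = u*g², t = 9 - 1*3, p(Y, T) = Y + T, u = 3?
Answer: -6/7 ≈ -0.85714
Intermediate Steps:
p(Y, T) = T + Y
t = 6 (t = 9 - 3 = 6)
J(g) = 3*g²
w(L, U) = 6/7 (w(L, U) = (⅐)*6 = 6/7)
-w(p(7, 13) - 1*10, J(0)) = -1*6/7 = -6/7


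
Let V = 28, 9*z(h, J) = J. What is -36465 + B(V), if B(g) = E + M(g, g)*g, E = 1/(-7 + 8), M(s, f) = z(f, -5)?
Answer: -328316/9 ≈ -36480.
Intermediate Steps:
z(h, J) = J/9
M(s, f) = -5/9 (M(s, f) = (1/9)*(-5) = -5/9)
E = 1 (E = 1/1 = 1)
B(g) = 1 - 5*g/9
-36465 + B(V) = -36465 + (1 - 5/9*28) = -36465 + (1 - 140/9) = -36465 - 131/9 = -328316/9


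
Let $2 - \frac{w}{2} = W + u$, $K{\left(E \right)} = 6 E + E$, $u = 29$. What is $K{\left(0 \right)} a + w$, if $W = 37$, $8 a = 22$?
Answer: $-128$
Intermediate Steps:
$a = \frac{11}{4}$ ($a = \frac{1}{8} \cdot 22 = \frac{11}{4} \approx 2.75$)
$K{\left(E \right)} = 7 E$
$w = -128$ ($w = 4 - 2 \left(37 + 29\right) = 4 - 132 = -128$)
$K{\left(0 \right)} a + w = 7 \cdot 0 \cdot \frac{11}{4} - 128 = 0 \cdot \frac{11}{4} - 128 = 0 - 128 = -128$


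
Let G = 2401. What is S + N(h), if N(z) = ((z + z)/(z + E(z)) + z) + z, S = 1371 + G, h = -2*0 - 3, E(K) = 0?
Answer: 3768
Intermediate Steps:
h = -3 (h = 0 - 3 = -3)
S = 3772 (S = 1371 + 2401 = 3772)
N(z) = 2 + 2*z (N(z) = ((z + z)/(z + 0) + z) + z = ((2*z)/z + z) + z = (2 + z) + z = 2 + 2*z)
S + N(h) = 3772 + (2 + 2*(-3)) = 3772 + (2 - 6) = 3772 - 4 = 3768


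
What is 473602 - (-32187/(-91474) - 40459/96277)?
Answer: 4170938728096163/8806842298 ≈ 4.7360e+5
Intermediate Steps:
473602 - (-32187/(-91474) - 40459/96277) = 473602 - (-32187*(-1/91474) - 40459*1/96277) = 473602 - (32187/91474 - 40459/96277) = 473602 - 1*(-602078767/8806842298) = 473602 + 602078767/8806842298 = 4170938728096163/8806842298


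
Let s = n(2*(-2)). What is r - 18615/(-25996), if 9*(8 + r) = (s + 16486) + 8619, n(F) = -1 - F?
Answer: 651003391/233964 ≈ 2782.5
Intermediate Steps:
s = 3 (s = -1 - 2*(-2) = -1 - 1*(-4) = -1 + 4 = 3)
r = 25036/9 (r = -8 + ((3 + 16486) + 8619)/9 = -8 + (16489 + 8619)/9 = -8 + (⅑)*25108 = -8 + 25108/9 = 25036/9 ≈ 2781.8)
r - 18615/(-25996) = 25036/9 - 18615/(-25996) = 25036/9 - 18615*(-1)/25996 = 25036/9 - 1*(-18615/25996) = 25036/9 + 18615/25996 = 651003391/233964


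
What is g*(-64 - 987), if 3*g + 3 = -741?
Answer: 260648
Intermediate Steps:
g = -248 (g = -1 + (⅓)*(-741) = -1 - 247 = -248)
g*(-64 - 987) = -248*(-64 - 987) = -248*(-1051) = 260648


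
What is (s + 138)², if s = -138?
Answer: 0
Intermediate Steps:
(s + 138)² = (-138 + 138)² = 0² = 0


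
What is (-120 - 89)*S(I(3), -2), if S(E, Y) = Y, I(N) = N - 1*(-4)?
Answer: 418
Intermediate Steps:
I(N) = 4 + N (I(N) = N + 4 = 4 + N)
(-120 - 89)*S(I(3), -2) = (-120 - 89)*(-2) = -209*(-2) = 418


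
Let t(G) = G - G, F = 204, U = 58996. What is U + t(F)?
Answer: 58996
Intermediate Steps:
t(G) = 0
U + t(F) = 58996 + 0 = 58996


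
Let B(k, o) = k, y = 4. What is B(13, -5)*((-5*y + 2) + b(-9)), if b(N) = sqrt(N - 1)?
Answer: -234 + 13*I*sqrt(10) ≈ -234.0 + 41.11*I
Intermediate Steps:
b(N) = sqrt(-1 + N)
B(13, -5)*((-5*y + 2) + b(-9)) = 13*((-5*4 + 2) + sqrt(-1 - 9)) = 13*((-20 + 2) + sqrt(-10)) = 13*(-18 + I*sqrt(10)) = -234 + 13*I*sqrt(10)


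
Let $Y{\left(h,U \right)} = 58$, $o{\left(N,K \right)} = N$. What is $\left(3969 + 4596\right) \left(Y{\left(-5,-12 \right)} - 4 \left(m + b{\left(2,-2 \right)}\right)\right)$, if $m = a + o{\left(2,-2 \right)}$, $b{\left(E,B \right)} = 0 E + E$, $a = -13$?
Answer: $805110$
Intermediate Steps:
$b{\left(E,B \right)} = E$ ($b{\left(E,B \right)} = 0 + E = E$)
$m = -11$ ($m = -13 + 2 = -11$)
$\left(3969 + 4596\right) \left(Y{\left(-5,-12 \right)} - 4 \left(m + b{\left(2,-2 \right)}\right)\right) = \left(3969 + 4596\right) \left(58 - 4 \left(-11 + 2\right)\right) = 8565 \left(58 - -36\right) = 8565 \left(58 + 36\right) = 8565 \cdot 94 = 805110$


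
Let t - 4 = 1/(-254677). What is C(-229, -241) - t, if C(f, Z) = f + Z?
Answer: -120716897/254677 ≈ -474.00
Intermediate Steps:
C(f, Z) = Z + f
t = 1018707/254677 (t = 4 + 1/(-254677) = 4 - 1/254677 = 1018707/254677 ≈ 4.0000)
C(-229, -241) - t = (-241 - 229) - 1*1018707/254677 = -470 - 1018707/254677 = -120716897/254677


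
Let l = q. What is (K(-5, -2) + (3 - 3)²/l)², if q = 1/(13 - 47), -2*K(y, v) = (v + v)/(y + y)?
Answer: 1/25 ≈ 0.040000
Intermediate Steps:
K(y, v) = -v/(2*y) (K(y, v) = -(v + v)/(2*(y + y)) = -2*v/(2*(2*y)) = -2*v*1/(2*y)/2 = -v/(2*y))
q = -1/34 (q = 1/(-34) = -1/34 ≈ -0.029412)
l = -1/34 ≈ -0.029412
(K(-5, -2) + (3 - 3)²/l)² = (-½*(-2)/(-5) + (3 - 3)²/(-1/34))² = (-½*(-2)*(-⅕) + 0²*(-34))² = (-⅕ + 0*(-34))² = (-⅕ + 0)² = (-⅕)² = 1/25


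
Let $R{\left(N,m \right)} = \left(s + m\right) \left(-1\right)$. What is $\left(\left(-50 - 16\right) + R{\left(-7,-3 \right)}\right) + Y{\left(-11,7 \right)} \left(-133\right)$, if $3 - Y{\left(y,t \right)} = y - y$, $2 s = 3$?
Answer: $- \frac{927}{2} \approx -463.5$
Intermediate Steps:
$s = \frac{3}{2}$ ($s = \frac{1}{2} \cdot 3 = \frac{3}{2} \approx 1.5$)
$R{\left(N,m \right)} = - \frac{3}{2} - m$ ($R{\left(N,m \right)} = \left(\frac{3}{2} + m\right) \left(-1\right) = - \frac{3}{2} - m$)
$Y{\left(y,t \right)} = 3$ ($Y{\left(y,t \right)} = 3 - \left(y - y\right) = 3 - 0 = 3 + 0 = 3$)
$\left(\left(-50 - 16\right) + R{\left(-7,-3 \right)}\right) + Y{\left(-11,7 \right)} \left(-133\right) = \left(\left(-50 - 16\right) - - \frac{3}{2}\right) + 3 \left(-133\right) = \left(-66 + \left(- \frac{3}{2} + 3\right)\right) - 399 = \left(-66 + \frac{3}{2}\right) - 399 = - \frac{129}{2} - 399 = - \frac{927}{2}$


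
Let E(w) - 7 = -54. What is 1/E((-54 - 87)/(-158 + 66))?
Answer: -1/47 ≈ -0.021277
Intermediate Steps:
E(w) = -47 (E(w) = 7 - 54 = -47)
1/E((-54 - 87)/(-158 + 66)) = 1/(-47) = -1/47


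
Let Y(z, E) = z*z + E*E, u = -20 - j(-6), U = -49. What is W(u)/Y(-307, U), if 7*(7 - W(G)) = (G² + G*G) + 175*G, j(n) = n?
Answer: 301/96650 ≈ 0.0031143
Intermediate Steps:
u = -14 (u = -20 - 1*(-6) = -20 + 6 = -14)
W(G) = 7 - 25*G - 2*G²/7 (W(G) = 7 - ((G² + G*G) + 175*G)/7 = 7 - ((G² + G²) + 175*G)/7 = 7 - (2*G² + 175*G)/7 = 7 + (-25*G - 2*G²/7) = 7 - 25*G - 2*G²/7)
Y(z, E) = E² + z² (Y(z, E) = z² + E² = E² + z²)
W(u)/Y(-307, U) = (7 - 25*(-14) - 2/7*(-14)²)/((-49)² + (-307)²) = (7 + 350 - 2/7*196)/(2401 + 94249) = (7 + 350 - 56)/96650 = 301*(1/96650) = 301/96650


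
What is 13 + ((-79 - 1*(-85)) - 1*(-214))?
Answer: 233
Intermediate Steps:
13 + ((-79 - 1*(-85)) - 1*(-214)) = 13 + ((-79 + 85) + 214) = 13 + (6 + 214) = 13 + 220 = 233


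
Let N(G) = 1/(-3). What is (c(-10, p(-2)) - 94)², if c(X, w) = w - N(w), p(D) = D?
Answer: 82369/9 ≈ 9152.1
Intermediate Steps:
N(G) = -⅓
c(X, w) = ⅓ + w (c(X, w) = w - 1*(-⅓) = w + ⅓ = ⅓ + w)
(c(-10, p(-2)) - 94)² = ((⅓ - 2) - 94)² = (-5/3 - 94)² = (-287/3)² = 82369/9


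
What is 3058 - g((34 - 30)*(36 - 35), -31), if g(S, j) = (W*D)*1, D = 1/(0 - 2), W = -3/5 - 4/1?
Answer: 30557/10 ≈ 3055.7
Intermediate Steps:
W = -23/5 (W = -3*⅕ - 4*1 = -⅗ - 4 = -23/5 ≈ -4.6000)
D = -½ (D = 1/(-2) = -½ ≈ -0.50000)
g(S, j) = 23/10 (g(S, j) = -23/5*(-½)*1 = (23/10)*1 = 23/10)
3058 - g((34 - 30)*(36 - 35), -31) = 3058 - 1*23/10 = 3058 - 23/10 = 30557/10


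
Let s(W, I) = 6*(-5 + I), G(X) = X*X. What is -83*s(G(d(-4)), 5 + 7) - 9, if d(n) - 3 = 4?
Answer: -3495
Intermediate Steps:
d(n) = 7 (d(n) = 3 + 4 = 7)
G(X) = X²
s(W, I) = -30 + 6*I
-83*s(G(d(-4)), 5 + 7) - 9 = -83*(-30 + 6*(5 + 7)) - 9 = -83*(-30 + 6*12) - 9 = -83*(-30 + 72) - 9 = -83*42 - 9 = -3486 - 9 = -3495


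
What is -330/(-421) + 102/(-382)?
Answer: 41559/80411 ≈ 0.51683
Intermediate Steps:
-330/(-421) + 102/(-382) = -330*(-1/421) + 102*(-1/382) = 330/421 - 51/191 = 41559/80411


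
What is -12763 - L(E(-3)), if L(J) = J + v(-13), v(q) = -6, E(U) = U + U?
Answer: -12751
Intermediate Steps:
E(U) = 2*U
L(J) = -6 + J (L(J) = J - 6 = -6 + J)
-12763 - L(E(-3)) = -12763 - (-6 + 2*(-3)) = -12763 - (-6 - 6) = -12763 - 1*(-12) = -12763 + 12 = -12751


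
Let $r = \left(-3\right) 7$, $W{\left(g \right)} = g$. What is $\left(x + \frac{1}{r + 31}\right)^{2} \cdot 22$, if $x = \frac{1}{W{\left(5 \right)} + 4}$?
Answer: $\frac{3971}{4050} \approx 0.98049$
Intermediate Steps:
$r = -21$
$x = \frac{1}{9}$ ($x = \frac{1}{5 + 4} = \frac{1}{9} \approx 0.11111$)
$\left(x + \frac{1}{r + 31}\right)^{2} \cdot 22 = \left(\frac{1}{9} + \frac{1}{-21 + 31}\right)^{2} \cdot 22 = \left(\frac{1}{9} + \frac{1}{10}\right)^{2} \cdot 22 = \left(\frac{19}{90}\right)^{2} \cdot 22 = \frac{361}{8100} \cdot 22 = \frac{3971}{4050}$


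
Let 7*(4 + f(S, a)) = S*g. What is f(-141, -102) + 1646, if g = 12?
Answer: 9802/7 ≈ 1400.3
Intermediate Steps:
f(S, a) = -4 + 12*S/7 (f(S, a) = -4 + (S*12)/7 = -4 + (12*S)/7 = -4 + 12*S/7)
f(-141, -102) + 1646 = (-4 + (12/7)*(-141)) + 1646 = (-4 - 1692/7) + 1646 = -1720/7 + 1646 = 9802/7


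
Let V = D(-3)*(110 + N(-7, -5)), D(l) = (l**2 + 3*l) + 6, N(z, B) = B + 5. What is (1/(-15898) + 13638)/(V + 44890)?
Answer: 216816923/724153900 ≈ 0.29941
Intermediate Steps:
N(z, B) = 5 + B
D(l) = 6 + l**2 + 3*l
V = 660 (V = (6 + (-3)**2 + 3*(-3))*(110 + (5 - 5)) = (6 + 9 - 9)*(110 + 0) = 6*110 = 660)
(1/(-15898) + 13638)/(V + 44890) = (1/(-15898) + 13638)/(660 + 44890) = (-1/15898 + 13638)/45550 = (216816923/15898)*(1/45550) = 216816923/724153900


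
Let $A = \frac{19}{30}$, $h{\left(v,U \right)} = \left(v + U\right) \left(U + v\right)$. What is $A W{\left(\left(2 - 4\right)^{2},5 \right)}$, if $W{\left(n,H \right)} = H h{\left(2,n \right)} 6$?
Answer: $684$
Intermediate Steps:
$h{\left(v,U \right)} = \left(U + v\right)^{2}$ ($h{\left(v,U \right)} = \left(U + v\right) \left(U + v\right) = \left(U + v\right)^{2}$)
$W{\left(n,H \right)} = 6 H \left(2 + n\right)^{2}$ ($W{\left(n,H \right)} = H \left(n + 2\right)^{2} \cdot 6 = H \left(2 + n\right)^{2} \cdot 6 = 6 H \left(2 + n\right)^{2}$)
$A = \frac{19}{30}$ ($A = 19 \cdot \frac{1}{30} = \frac{19}{30} \approx 0.63333$)
$A W{\left(\left(2 - 4\right)^{2},5 \right)} = \frac{19 \cdot 6 \cdot 5 \left(2 + \left(2 - 4\right)^{2}\right)^{2}}{30} = \frac{19 \cdot 6 \cdot 5 \left(2 + \left(-2\right)^{2}\right)^{2}}{30} = \frac{19 \cdot 6 \cdot 5 \left(2 + 4\right)^{2}}{30} = \frac{19 \cdot 6 \cdot 5 \cdot 6^{2}}{30} = \frac{19 \cdot 6 \cdot 5 \cdot 36}{30} = \frac{19}{30} \cdot 1080 = 684$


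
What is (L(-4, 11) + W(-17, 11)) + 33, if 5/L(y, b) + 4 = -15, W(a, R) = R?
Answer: 831/19 ≈ 43.737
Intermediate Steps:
L(y, b) = -5/19 (L(y, b) = 5/(-4 - 15) = 5/(-19) = 5*(-1/19) = -5/19)
(L(-4, 11) + W(-17, 11)) + 33 = (-5/19 + 11) + 33 = 204/19 + 33 = 831/19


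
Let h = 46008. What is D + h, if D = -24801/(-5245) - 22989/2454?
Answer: 197373278063/4290410 ≈ 46003.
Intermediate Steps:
D = -19905217/4290410 (D = -24801*(-1/5245) - 22989*1/2454 = 24801/5245 - 7663/818 = -19905217/4290410 ≈ -4.6395)
D + h = -19905217/4290410 + 46008 = 197373278063/4290410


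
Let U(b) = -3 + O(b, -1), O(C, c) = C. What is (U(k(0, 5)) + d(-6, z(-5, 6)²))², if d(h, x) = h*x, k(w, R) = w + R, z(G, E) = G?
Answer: 21904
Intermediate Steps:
k(w, R) = R + w
U(b) = -3 + b
(U(k(0, 5)) + d(-6, z(-5, 6)²))² = ((-3 + (5 + 0)) - 6*(-5)²)² = ((-3 + 5) - 6*25)² = (2 - 150)² = (-148)² = 21904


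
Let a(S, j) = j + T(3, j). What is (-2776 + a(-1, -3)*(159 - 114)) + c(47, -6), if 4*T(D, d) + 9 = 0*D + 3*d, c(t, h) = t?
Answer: -6133/2 ≈ -3066.5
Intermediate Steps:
T(D, d) = -9/4 + 3*d/4 (T(D, d) = -9/4 + (0*D + 3*d)/4 = -9/4 + (0 + 3*d)/4 = -9/4 + (3*d)/4 = -9/4 + 3*d/4)
a(S, j) = -9/4 + 7*j/4 (a(S, j) = j + (-9/4 + 3*j/4) = -9/4 + 7*j/4)
(-2776 + a(-1, -3)*(159 - 114)) + c(47, -6) = (-2776 + (-9/4 + (7/4)*(-3))*(159 - 114)) + 47 = (-2776 + (-9/4 - 21/4)*45) + 47 = (-2776 - 15/2*45) + 47 = (-2776 - 675/2) + 47 = -6227/2 + 47 = -6133/2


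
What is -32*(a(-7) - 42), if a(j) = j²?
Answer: -224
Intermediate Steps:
-32*(a(-7) - 42) = -32*((-7)² - 42) = -32*(49 - 42) = -32*7 = -224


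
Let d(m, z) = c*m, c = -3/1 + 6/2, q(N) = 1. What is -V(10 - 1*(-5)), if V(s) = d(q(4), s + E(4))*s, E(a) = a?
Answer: 0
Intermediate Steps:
c = 0 (c = -3*1 + 6*(½) = -3 + 3 = 0)
d(m, z) = 0 (d(m, z) = 0*m = 0)
V(s) = 0 (V(s) = 0*s = 0)
-V(10 - 1*(-5)) = -1*0 = 0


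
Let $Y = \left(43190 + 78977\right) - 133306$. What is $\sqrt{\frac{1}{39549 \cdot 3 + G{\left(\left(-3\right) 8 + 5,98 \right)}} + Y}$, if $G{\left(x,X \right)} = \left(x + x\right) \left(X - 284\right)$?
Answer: $\frac{2 i \sqrt{152286908010}}{7395} \approx 105.54 i$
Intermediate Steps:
$Y = -11139$ ($Y = 122167 - 133306 = -11139$)
$G{\left(x,X \right)} = 2 x \left(-284 + X\right)$
$\sqrt{\frac{1}{39549 \cdot 3 + G{\left(\left(-3\right) 8 + 5,98 \right)}} + Y} = \sqrt{\frac{1}{39549 \cdot 3 + 2 \left(\left(-3\right) 8 + 5\right) \left(-284 + 98\right)} - 11139} = \sqrt{\frac{1}{118647 + 2 \left(-24 + 5\right) \left(-186\right)} - 11139} = \sqrt{\frac{1}{118647 + 2 \left(-19\right) \left(-186\right)} - 11139} = \sqrt{\frac{1}{118647 + 7068} - 11139} = \sqrt{\frac{1}{125715} - 11139} = \sqrt{- \frac{1400339384}{125715}} = \frac{2 i \sqrt{152286908010}}{7395}$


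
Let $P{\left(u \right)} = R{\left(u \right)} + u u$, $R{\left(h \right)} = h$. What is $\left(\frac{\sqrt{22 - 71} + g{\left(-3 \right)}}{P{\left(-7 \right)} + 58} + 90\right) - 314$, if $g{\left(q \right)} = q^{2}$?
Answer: $- \frac{22391}{100} + \frac{7 i}{100} \approx -223.91 + 0.07 i$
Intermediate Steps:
$P{\left(u \right)} = u + u^{2}$ ($P{\left(u \right)} = u + u u = u + u^{2}$)
$\left(\frac{\sqrt{22 - 71} + g{\left(-3 \right)}}{P{\left(-7 \right)} + 58} + 90\right) - 314 = \left(\frac{\sqrt{22 - 71} + \left(-3\right)^{2}}{- 7 \left(1 - 7\right) + 58} + 90\right) - 314 = \left(\frac{\sqrt{-49} + 9}{\left(-7\right) \left(-6\right) + 58} + 90\right) - 314 = \left(\frac{7 i + 9}{42 + 58} + 90\right) - 314 = \left(\frac{9 + 7 i}{100} + 90\right) - 314 = \left(\left(9 + 7 i\right) \frac{1}{100} + 90\right) - 314 = \left(\left(\frac{9}{100} + \frac{7 i}{100}\right) + 90\right) - 314 = \left(\frac{9009}{100} + \frac{7 i}{100}\right) - 314 = - \frac{22391}{100} + \frac{7 i}{100}$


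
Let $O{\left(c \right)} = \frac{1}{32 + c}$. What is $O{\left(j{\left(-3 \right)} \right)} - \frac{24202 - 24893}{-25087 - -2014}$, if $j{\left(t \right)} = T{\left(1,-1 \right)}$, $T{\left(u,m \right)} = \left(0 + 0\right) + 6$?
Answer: $- \frac{3185}{876774} \approx -0.0036326$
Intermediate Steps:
$T{\left(u,m \right)} = 6$ ($T{\left(u,m \right)} = 0 + 6 = 6$)
$j{\left(t \right)} = 6$
$O{\left(j{\left(-3 \right)} \right)} - \frac{24202 - 24893}{-25087 - -2014} = \frac{1}{32 + 6} - \frac{24202 - 24893}{-25087 - -2014} = \frac{1}{38} - - \frac{691}{-25087 + 2014} = \frac{1}{38} - - \frac{691}{-23073} = \frac{1}{38} - \left(-691\right) \left(- \frac{1}{23073}\right) = \frac{1}{38} - \frac{691}{23073} = - \frac{3185}{876774}$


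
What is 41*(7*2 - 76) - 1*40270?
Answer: -42812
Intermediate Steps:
41*(7*2 - 76) - 1*40270 = 41*(14 - 76) - 40270 = 41*(-62) - 40270 = -2542 - 40270 = -42812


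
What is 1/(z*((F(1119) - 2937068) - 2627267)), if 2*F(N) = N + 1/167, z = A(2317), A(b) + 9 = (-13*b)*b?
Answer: 167/64845754022405928 ≈ 2.5753e-15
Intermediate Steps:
A(b) = -9 - 13*b² (A(b) = -9 + (-13*b)*b = -9 - 13*b²)
z = -69790366 (z = -9 - 13*2317² = -9 - 13*5368489 = -9 - 69790357 = -69790366)
F(N) = 1/334 + N/2 (F(N) = (N + 1/167)/2 = (1/167 + N)/2 = 1/334 + N/2)
1/(z*((F(1119) - 2937068) - 2627267)) = 1/((-69790366)*(((1/334 + (½)*1119) - 2937068) - 2627267)) = -1/(69790366*(((1/334 + 1119/2) - 2937068) - 2627267)) = -1/(69790366*((93437/167 - 2937068) - 2627267)) = -1/(69790366*(-490396919/167 - 2627267)) = -1/(69790366*(-929150508/167)) = -1/69790366*(-167/929150508) = 167/64845754022405928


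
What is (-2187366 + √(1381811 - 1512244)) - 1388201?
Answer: -3575567 + I*√130433 ≈ -3.5756e+6 + 361.16*I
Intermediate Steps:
(-2187366 + √(1381811 - 1512244)) - 1388201 = (-2187366 + √(-130433)) - 1388201 = (-2187366 + I*√130433) - 1388201 = -3575567 + I*√130433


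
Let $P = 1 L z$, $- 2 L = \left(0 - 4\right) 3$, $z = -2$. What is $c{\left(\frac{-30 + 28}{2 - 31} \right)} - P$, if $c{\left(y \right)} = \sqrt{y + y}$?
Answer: $12 + \frac{2 \sqrt{29}}{29} \approx 12.371$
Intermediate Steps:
$L = 6$ ($L = - \frac{\left(0 - 4\right) 3}{2} = - \frac{\left(-4\right) 3}{2} = \left(- \frac{1}{2}\right) \left(-12\right) = 6$)
$c{\left(y \right)} = \sqrt{2} \sqrt{y}$ ($c{\left(y \right)} = \sqrt{2 y} = \sqrt{2} \sqrt{y}$)
$P = -12$ ($P = 1 \cdot 6 \left(-2\right) = 6 \left(-2\right) = -12$)
$c{\left(\frac{-30 + 28}{2 - 31} \right)} - P = \sqrt{2} \sqrt{\frac{-30 + 28}{2 - 31}} - -12 = \sqrt{2} \sqrt{- \frac{2}{-29}} + 12 = \sqrt{2} \sqrt{\left(-2\right) \left(- \frac{1}{29}\right)} + 12 = \sqrt{2} \sqrt{\frac{2}{29}} + 12 = \sqrt{2} \frac{\sqrt{58}}{29} + 12 = \frac{2 \sqrt{29}}{29} + 12 = 12 + \frac{2 \sqrt{29}}{29}$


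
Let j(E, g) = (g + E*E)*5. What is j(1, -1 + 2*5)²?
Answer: 2500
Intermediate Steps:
j(E, g) = 5*g + 5*E² (j(E, g) = (g + E²)*5 = 5*g + 5*E²)
j(1, -1 + 2*5)² = (5*(-1 + 2*5) + 5*1²)² = (5*(-1 + 10) + 5*1)² = (5*9 + 5)² = (45 + 5)² = 50² = 2500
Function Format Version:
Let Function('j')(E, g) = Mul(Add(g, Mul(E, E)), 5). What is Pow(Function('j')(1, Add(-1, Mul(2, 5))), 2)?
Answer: 2500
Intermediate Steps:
Function('j')(E, g) = Add(Mul(5, g), Mul(5, Pow(E, 2))) (Function('j')(E, g) = Mul(Add(g, Pow(E, 2)), 5) = Add(Mul(5, g), Mul(5, Pow(E, 2))))
Pow(Function('j')(1, Add(-1, Mul(2, 5))), 2) = Pow(Add(Mul(5, Add(-1, Mul(2, 5))), Mul(5, Pow(1, 2))), 2) = Pow(Add(Mul(5, Add(-1, 10)), Mul(5, 1)), 2) = Pow(Add(Mul(5, 9), 5), 2) = Pow(Add(45, 5), 2) = Pow(50, 2) = 2500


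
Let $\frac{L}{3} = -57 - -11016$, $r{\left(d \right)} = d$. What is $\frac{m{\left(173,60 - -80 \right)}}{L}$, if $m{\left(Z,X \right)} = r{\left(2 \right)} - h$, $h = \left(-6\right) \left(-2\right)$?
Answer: $- \frac{10}{32877} \approx -0.00030416$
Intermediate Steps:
$h = 12$
$m{\left(Z,X \right)} = -10$ ($m{\left(Z,X \right)} = 2 - 12 = -10$)
$L = 32877$ ($L = 3 \left(-57 - -11016\right) = 3 \left(-57 + 11016\right) = 3 \cdot 10959 = 32877$)
$\frac{m{\left(173,60 - -80 \right)}}{L} = - \frac{10}{32877}$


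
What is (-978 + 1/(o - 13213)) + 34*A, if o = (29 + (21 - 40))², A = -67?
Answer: -42695929/13113 ≈ -3256.0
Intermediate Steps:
o = 100 (o = (29 - 19)² = 10² = 100)
(-978 + 1/(o - 13213)) + 34*A = (-978 + 1/(100 - 13213)) + 34*(-67) = (-978 + 1/(-13113)) - 2278 = (-978 - 1/13113) - 2278 = -12824515/13113 - 2278 = -42695929/13113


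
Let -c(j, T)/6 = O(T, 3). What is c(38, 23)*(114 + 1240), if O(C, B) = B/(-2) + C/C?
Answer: 4062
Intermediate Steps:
O(C, B) = 1 - B/2 (O(C, B) = B*(-½) + 1 = -B/2 + 1 = 1 - B/2)
c(j, T) = 3 (c(j, T) = -6*(1 - ½*3) = -6*(1 - 3/2) = -6*(-½) = 3)
c(38, 23)*(114 + 1240) = 3*(114 + 1240) = 3*1354 = 4062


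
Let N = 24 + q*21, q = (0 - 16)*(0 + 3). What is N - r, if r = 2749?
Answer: -3733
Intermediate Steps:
q = -48 (q = -16*3 = -48)
N = -984 (N = 24 - 48*21 = 24 - 1008 = -984)
N - r = -984 - 1*2749 = -984 - 2749 = -3733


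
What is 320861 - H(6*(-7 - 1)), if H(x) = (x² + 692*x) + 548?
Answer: 351225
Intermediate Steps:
H(x) = 548 + x² + 692*x
320861 - H(6*(-7 - 1)) = 320861 - (548 + (6*(-7 - 1))² + 692*(6*(-7 - 1))) = 320861 - (548 + (6*(-8))² + 692*(6*(-8))) = 320861 - (548 + (-48)² + 692*(-48)) = 320861 - (548 + 2304 - 33216) = 320861 - 1*(-30364) = 320861 + 30364 = 351225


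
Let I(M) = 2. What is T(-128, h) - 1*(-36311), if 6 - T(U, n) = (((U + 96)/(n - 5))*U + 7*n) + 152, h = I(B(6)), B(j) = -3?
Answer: 112549/3 ≈ 37516.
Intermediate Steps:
h = 2
T(U, n) = -146 - 7*n - U*(96 + U)/(-5 + n) (T(U, n) = 6 - ((((U + 96)/(n - 5))*U + 7*n) + 152) = 6 - ((((96 + U)/(-5 + n))*U + 7*n) + 152) = 6 - ((U*(96 + U)/(-5 + n) + 7*n) + 152) = 6 - ((7*n + U*(96 + U)/(-5 + n)) + 152) = 6 - (152 + 7*n + U*(96 + U)/(-5 + n)) = 6 + (-152 - 7*n - U*(96 + U)/(-5 + n)) = -146 - 7*n - U*(96 + U)/(-5 + n))
T(-128, h) - 1*(-36311) = (730 - 1*(-128)² - 111*2 - 96*(-128) - 7*2²)/(-5 + 2) - 1*(-36311) = (730 - 1*16384 - 222 + 12288 - 7*4)/(-3) + 36311 = -(730 - 16384 - 222 + 12288 - 28)/3 + 36311 = -⅓*(-3616) + 36311 = 3616/3 + 36311 = 112549/3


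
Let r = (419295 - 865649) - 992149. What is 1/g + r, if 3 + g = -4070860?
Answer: -5855948638090/4070863 ≈ -1.4385e+6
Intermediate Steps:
r = -1438503 (r = -446354 - 992149 = -1438503)
g = -4070863 (g = -3 - 4070860 = -4070863)
1/g + r = 1/(-4070863) - 1438503 = -1/4070863 - 1438503 = -5855948638090/4070863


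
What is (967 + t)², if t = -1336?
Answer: 136161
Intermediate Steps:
(967 + t)² = (967 - 1336)² = (-369)² = 136161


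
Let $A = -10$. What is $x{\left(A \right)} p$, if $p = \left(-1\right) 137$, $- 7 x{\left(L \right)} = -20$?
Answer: $- \frac{2740}{7} \approx -391.43$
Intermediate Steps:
$x{\left(L \right)} = \frac{20}{7}$ ($x{\left(L \right)} = \left(- \frac{1}{7}\right) \left(-20\right) = \frac{20}{7}$)
$p = -137$
$x{\left(A \right)} p = \frac{20}{7} \left(-137\right) = - \frac{2740}{7}$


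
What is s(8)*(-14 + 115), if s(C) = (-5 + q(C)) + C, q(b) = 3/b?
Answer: 2727/8 ≈ 340.88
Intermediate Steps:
s(C) = -5 + C + 3/C (s(C) = (-5 + 3/C) + C = -5 + C + 3/C)
s(8)*(-14 + 115) = (-5 + 8 + 3/8)*(-14 + 115) = (-5 + 8 + 3*(⅛))*101 = (-5 + 8 + 3/8)*101 = (27/8)*101 = 2727/8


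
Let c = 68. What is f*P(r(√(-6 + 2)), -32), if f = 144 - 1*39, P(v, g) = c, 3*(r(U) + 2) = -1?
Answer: 7140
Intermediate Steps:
r(U) = -7/3 (r(U) = -2 + (⅓)*(-1) = -2 - ⅓ = -7/3)
P(v, g) = 68
f = 105 (f = 144 - 39 = 105)
f*P(r(√(-6 + 2)), -32) = 105*68 = 7140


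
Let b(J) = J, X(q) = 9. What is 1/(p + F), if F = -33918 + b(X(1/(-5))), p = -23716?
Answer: -1/57625 ≈ -1.7354e-5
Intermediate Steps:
F = -33909 (F = -33918 + 9 = -33909)
1/(p + F) = 1/(-23716 - 33909) = 1/(-57625) = -1/57625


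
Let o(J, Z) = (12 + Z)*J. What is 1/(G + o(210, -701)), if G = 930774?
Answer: 1/786084 ≈ 1.2721e-6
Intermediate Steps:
o(J, Z) = J*(12 + Z)
1/(G + o(210, -701)) = 1/(930774 + 210*(12 - 701)) = 1/(930774 + 210*(-689)) = 1/(930774 - 144690) = 1/786084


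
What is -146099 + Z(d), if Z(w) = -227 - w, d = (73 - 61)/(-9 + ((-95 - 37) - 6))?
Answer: -7169970/49 ≈ -1.4633e+5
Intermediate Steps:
d = -4/49 (d = 12/(-9 + (-132 - 6)) = 12/(-9 - 138) = 12/(-147) = 12*(-1/147) = -4/49 ≈ -0.081633)
-146099 + Z(d) = -146099 + (-227 - 1*(-4/49)) = -146099 + (-227 + 4/49) = -146099 - 11119/49 = -7169970/49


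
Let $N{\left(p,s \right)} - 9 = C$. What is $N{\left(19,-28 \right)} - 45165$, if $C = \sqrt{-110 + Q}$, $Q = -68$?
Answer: $-45156 + i \sqrt{178} \approx -45156.0 + 13.342 i$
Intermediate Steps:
$C = i \sqrt{178}$ ($C = \sqrt{-110 - 68} = \sqrt{-178} = i \sqrt{178} \approx 13.342 i$)
$N{\left(p,s \right)} = 9 + i \sqrt{178}$
$N{\left(19,-28 \right)} - 45165 = \left(9 + i \sqrt{178}\right) - 45165 = -45156 + i \sqrt{178}$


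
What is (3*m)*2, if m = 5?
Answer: 30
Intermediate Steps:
(3*m)*2 = (3*5)*2 = 15*2 = 30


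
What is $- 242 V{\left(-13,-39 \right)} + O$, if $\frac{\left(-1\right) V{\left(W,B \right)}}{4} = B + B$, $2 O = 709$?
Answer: $- \frac{150299}{2} \approx -75150.0$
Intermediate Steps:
$O = \frac{709}{2}$ ($O = \frac{1}{2} \cdot 709 = \frac{709}{2} \approx 354.5$)
$V{\left(W,B \right)} = - 8 B$ ($V{\left(W,B \right)} = - 4 \left(B + B\right) = - 4 \cdot 2 B = - 8 B$)
$- 242 V{\left(-13,-39 \right)} + O = - 242 \left(\left(-8\right) \left(-39\right)\right) + \frac{709}{2} = \left(-242\right) 312 + \frac{709}{2} = -75504 + \frac{709}{2} = - \frac{150299}{2}$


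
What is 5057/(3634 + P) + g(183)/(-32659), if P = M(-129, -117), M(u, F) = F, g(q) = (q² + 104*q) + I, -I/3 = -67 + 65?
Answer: -19580896/114861703 ≈ -0.17047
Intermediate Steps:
I = 6 (I = -3*(-67 + 65) = -3*(-2) = 6)
g(q) = 6 + q² + 104*q (g(q) = (q² + 104*q) + 6 = 6 + q² + 104*q)
P = -117
5057/(3634 + P) + g(183)/(-32659) = 5057/(3634 - 117) + (6 + 183² + 104*183)/(-32659) = 5057/3517 + (6 + 33489 + 19032)*(-1/32659) = 5057*(1/3517) + 52527*(-1/32659) = 5057/3517 - 52527/32659 = -19580896/114861703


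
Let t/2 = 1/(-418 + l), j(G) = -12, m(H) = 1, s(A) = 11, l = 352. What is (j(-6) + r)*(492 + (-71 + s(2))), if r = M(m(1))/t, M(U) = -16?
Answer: 222912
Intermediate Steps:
t = -1/33 (t = 2/(-418 + 352) = 2/(-66) = 2*(-1/66) = -1/33 ≈ -0.030303)
r = 528 (r = -16/(-1/33) = -16*(-33) = 528)
(j(-6) + r)*(492 + (-71 + s(2))) = (-12 + 528)*(492 + (-71 + 11)) = 516*(492 - 60) = 516*432 = 222912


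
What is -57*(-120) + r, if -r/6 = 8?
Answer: 6792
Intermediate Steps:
r = -48 (r = -6*8 = -48)
-57*(-120) + r = -57*(-120) - 48 = 6840 - 48 = 6792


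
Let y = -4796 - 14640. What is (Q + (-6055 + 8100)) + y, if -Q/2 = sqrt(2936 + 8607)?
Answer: -17391 - 2*sqrt(11543) ≈ -17606.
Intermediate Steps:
Q = -2*sqrt(11543) (Q = -2*sqrt(2936 + 8607) = -2*sqrt(11543) ≈ -214.88)
y = -19436
(Q + (-6055 + 8100)) + y = (-2*sqrt(11543) + (-6055 + 8100)) - 19436 = (-2*sqrt(11543) + 2045) - 19436 = (2045 - 2*sqrt(11543)) - 19436 = -17391 - 2*sqrt(11543)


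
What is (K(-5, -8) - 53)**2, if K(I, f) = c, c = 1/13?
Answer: 473344/169 ≈ 2800.9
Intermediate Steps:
c = 1/13 ≈ 0.076923
K(I, f) = 1/13
(K(-5, -8) - 53)**2 = (1/13 - 53)**2 = (-688/13)**2 = 473344/169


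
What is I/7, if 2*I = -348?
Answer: -174/7 ≈ -24.857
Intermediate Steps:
I = -174 (I = (½)*(-348) = -174)
I/7 = -174/7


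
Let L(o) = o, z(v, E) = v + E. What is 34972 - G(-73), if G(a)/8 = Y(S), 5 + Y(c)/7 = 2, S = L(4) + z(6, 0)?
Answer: 35140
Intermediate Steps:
z(v, E) = E + v
S = 10 (S = 4 + (0 + 6) = 4 + 6 = 10)
Y(c) = -21 (Y(c) = -35 + 7*2 = -35 + 14 = -21)
G(a) = -168 (G(a) = 8*(-21) = -168)
34972 - G(-73) = 34972 - 1*(-168) = 34972 + 168 = 35140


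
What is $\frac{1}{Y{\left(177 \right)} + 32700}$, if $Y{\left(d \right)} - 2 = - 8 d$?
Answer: $\frac{1}{31286} \approx 3.1963 \cdot 10^{-5}$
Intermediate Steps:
$Y{\left(d \right)} = 2 - 8 d$
$\frac{1}{Y{\left(177 \right)} + 32700} = \frac{1}{\left(2 - 1416\right) + 32700} = \frac{1}{-1414 + 32700} = \frac{1}{31286}$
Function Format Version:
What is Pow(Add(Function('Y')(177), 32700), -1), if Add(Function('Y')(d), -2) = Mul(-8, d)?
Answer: Rational(1, 31286) ≈ 3.1963e-5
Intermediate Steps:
Function('Y')(d) = Add(2, Mul(-8, d))
Pow(Add(Function('Y')(177), 32700), -1) = Pow(Add(Add(2, Mul(-8, 177)), 32700), -1) = Pow(Add(Add(2, -1416), 32700), -1) = Pow(Add(-1414, 32700), -1) = Pow(31286, -1) = Rational(1, 31286)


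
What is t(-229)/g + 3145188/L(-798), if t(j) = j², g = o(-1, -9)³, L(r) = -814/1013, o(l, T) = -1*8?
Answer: -815656657151/208384 ≈ -3.9142e+6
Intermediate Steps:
o(l, T) = -8
L(r) = -814/1013 (L(r) = -814*1/1013 = -814/1013)
g = -512 (g = (-8)³ = -512)
t(-229)/g + 3145188/L(-798) = (-229)²/(-512) + 3145188/(-814/1013) = 52441*(-1/512) + 3145188*(-1013/814) = -52441/512 - 1593037722/407 = -815656657151/208384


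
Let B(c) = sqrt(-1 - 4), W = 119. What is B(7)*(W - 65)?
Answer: 54*I*sqrt(5) ≈ 120.75*I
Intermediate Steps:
B(c) = I*sqrt(5) (B(c) = sqrt(-5) = I*sqrt(5))
B(7)*(W - 65) = (I*sqrt(5))*(119 - 65) = (I*sqrt(5))*54 = 54*I*sqrt(5)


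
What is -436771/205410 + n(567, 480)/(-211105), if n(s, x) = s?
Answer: -3692840377/1734523122 ≈ -2.1290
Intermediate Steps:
-436771/205410 + n(567, 480)/(-211105) = -436771/205410 + 567/(-211105) = -436771*1/205410 + 567*(-1/211105) = -436771/205410 - 567/211105 = -3692840377/1734523122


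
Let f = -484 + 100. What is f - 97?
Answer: -481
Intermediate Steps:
f = -384
f - 97 = -384 - 97 = -481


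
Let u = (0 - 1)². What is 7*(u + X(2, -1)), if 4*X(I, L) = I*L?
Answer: 7/2 ≈ 3.5000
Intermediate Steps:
X(I, L) = I*L/4 (X(I, L) = (I*L)/4 = I*L/4)
u = 1 (u = (-1)² = 1)
7*(u + X(2, -1)) = 7*(1 + (¼)*2*(-1)) = 7*(1 - ½) = 7*(½) = 7/2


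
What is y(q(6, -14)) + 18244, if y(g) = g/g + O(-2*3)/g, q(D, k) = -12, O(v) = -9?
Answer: 72983/4 ≈ 18246.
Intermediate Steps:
y(g) = 1 - 9/g (y(g) = g/g - 9/g = 1 - 9/g)
y(q(6, -14)) + 18244 = (-9 - 12)/(-12) + 18244 = -1/12*(-21) + 18244 = 7/4 + 18244 = 72983/4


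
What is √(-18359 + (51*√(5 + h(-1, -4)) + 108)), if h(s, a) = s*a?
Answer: I*√18098 ≈ 134.53*I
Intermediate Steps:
h(s, a) = a*s
√(-18359 + (51*√(5 + h(-1, -4)) + 108)) = √(-18359 + (51*√(5 - 4*(-1)) + 108)) = √(-18359 + (51*√(5 + 4) + 108)) = √(-18359 + (51*√9 + 108)) = √(-18359 + (51*3 + 108)) = √(-18359 + (153 + 108)) = √(-18359 + 261) = √(-18098) = I*√18098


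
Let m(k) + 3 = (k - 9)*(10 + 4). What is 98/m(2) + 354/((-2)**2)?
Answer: 17681/202 ≈ 87.530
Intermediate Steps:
m(k) = -129 + 14*k (m(k) = -3 + (k - 9)*(10 + 4) = -3 + (-9 + k)*14 = -3 + (-126 + 14*k) = -129 + 14*k)
98/m(2) + 354/((-2)**2) = 98/(-129 + 14*2) + 354/((-2)**2) = 98/(-129 + 28) + 354/4 = 98/(-101) + 354*(1/4) = 98*(-1/101) + 177/2 = -98/101 + 177/2 = 17681/202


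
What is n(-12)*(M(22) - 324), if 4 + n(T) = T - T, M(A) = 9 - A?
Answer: 1348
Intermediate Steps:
n(T) = -4 (n(T) = -4 + (T - T) = -4 + 0 = -4)
n(-12)*(M(22) - 324) = -4*((9 - 1*22) - 324) = -4*((9 - 22) - 324) = -4*(-13 - 324) = -4*(-337) = 1348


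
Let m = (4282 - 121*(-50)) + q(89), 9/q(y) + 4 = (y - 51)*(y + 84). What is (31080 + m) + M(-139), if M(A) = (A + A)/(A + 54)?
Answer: 102792705/2482 ≈ 41415.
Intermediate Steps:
q(y) = 9/(-4 + (-51 + y)*(84 + y)) (q(y) = 9/(-4 + (y - 51)*(y + 84)) = 9/(-4 + (-51 + y)*(84 + y)))
m = 7542361/730 (m = (4282 - 121*(-50)) + 9/(-4288 + 89**2 + 33*89) = (4282 + 6050) + 9/(-4288 + 7921 + 2937) = 10332 + 9/6570 = 10332 + 9*(1/6570) = 10332 + 1/730 = 7542361/730 ≈ 10332.)
M(A) = 2*A/(54 + A) (M(A) = (2*A)/(54 + A) = 2*A/(54 + A))
(31080 + m) + M(-139) = (31080 + 7542361/730) + 2*(-139)/(54 - 139) = 30230761/730 + 2*(-139)/(-85) = 30230761/730 + 2*(-139)*(-1/85) = 30230761/730 + 278/85 = 102792705/2482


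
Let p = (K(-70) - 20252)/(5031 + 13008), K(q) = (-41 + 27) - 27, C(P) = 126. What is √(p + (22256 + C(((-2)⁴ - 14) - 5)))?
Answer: √148629802155/2577 ≈ 149.60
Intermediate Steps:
K(q) = -41 (K(q) = -14 - 27 = -41)
p = -2899/2577 (p = (-41 - 20252)/(5031 + 13008) = -20293/18039 = -20293*1/18039 = -2899/2577 ≈ -1.1250)
√(p + (22256 + C(((-2)⁴ - 14) - 5))) = √(-2899/2577 + (22256 + 126)) = √(-2899/2577 + 22382) = √(57675515/2577) = √148629802155/2577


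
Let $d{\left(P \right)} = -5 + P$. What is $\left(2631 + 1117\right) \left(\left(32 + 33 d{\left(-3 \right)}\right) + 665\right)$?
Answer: $1622884$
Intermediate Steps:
$\left(2631 + 1117\right) \left(\left(32 + 33 d{\left(-3 \right)}\right) + 665\right) = \left(2631 + 1117\right) \left(\left(32 + 33 \left(-5 - 3\right)\right) + 665\right) = 3748 \left(\left(32 + 33 \left(-8\right)\right) + 665\right) = 3748 \left(\left(32 - 264\right) + 665\right) = 3748 \left(-232 + 665\right) = 3748 \cdot 433 = 1622884$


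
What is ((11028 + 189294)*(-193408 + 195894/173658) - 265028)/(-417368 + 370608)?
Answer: 80097512377571/96669620 ≈ 8.2857e+5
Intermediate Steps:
((11028 + 189294)*(-193408 + 195894/173658) - 265028)/(-417368 + 370608) = (200322*(-193408 + 195894*(1/173658)) - 265028)/(-46760) = (200322*(-193408 + 32649/28943) - 265028)*(-1/46760) = (200322*(-5597775095/28943) - 265028)*(-1/46760) = (-1121357502580590/28943 - 265028)*(-1/46760) = -1121365173285994/28943*(-1/46760) = 80097512377571/96669620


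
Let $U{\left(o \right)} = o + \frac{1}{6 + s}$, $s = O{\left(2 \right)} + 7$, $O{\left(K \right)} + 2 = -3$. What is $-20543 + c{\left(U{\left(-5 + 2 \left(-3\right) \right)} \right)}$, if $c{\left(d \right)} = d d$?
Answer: $- \frac{1307183}{64} \approx -20425.0$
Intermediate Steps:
$O{\left(K \right)} = -5$ ($O{\left(K \right)} = -2 - 3 = -5$)
$s = 2$ ($s = -5 + 7 = 2$)
$U{\left(o \right)} = \frac{1}{8} + o$ ($U{\left(o \right)} = o + \frac{1}{6 + 2} = o + \frac{1}{8} = \frac{1}{8} + o$)
$c{\left(d \right)} = d^{2}$
$-20543 + c{\left(U{\left(-5 + 2 \left(-3\right) \right)} \right)} = -20543 + \left(\frac{1}{8} + \left(-5 + 2 \left(-3\right)\right)\right)^{2} = -20543 + \left(\frac{1}{8} - 11\right)^{2} = -20543 + \left(- \frac{87}{8}\right)^{2} = -20543 + \frac{7569}{64} = - \frac{1307183}{64}$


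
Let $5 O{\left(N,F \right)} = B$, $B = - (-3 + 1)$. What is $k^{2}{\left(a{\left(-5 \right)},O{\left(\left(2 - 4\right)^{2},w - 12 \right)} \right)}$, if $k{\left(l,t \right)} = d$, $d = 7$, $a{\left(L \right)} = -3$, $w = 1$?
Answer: $49$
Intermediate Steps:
$B = 2$ ($B = \left(-1\right) \left(-2\right) = 2$)
$O{\left(N,F \right)} = \frac{2}{5}$ ($O{\left(N,F \right)} = \frac{1}{5} \cdot 2 = \frac{2}{5}$)
$k{\left(l,t \right)} = 7$
$k^{2}{\left(a{\left(-5 \right)},O{\left(\left(2 - 4\right)^{2},w - 12 \right)} \right)} = 7^{2} = 49$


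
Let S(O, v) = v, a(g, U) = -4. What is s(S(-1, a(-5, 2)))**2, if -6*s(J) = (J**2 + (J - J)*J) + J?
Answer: 4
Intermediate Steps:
s(J) = -J/6 - J**2/6 (s(J) = -((J**2 + (J - J)*J) + J)/6 = -((J**2 + 0*J) + J)/6 = -((J**2 + 0) + J)/6 = -(J**2 + J)/6 = -(J + J**2)/6 = -J/6 - J**2/6)
s(S(-1, a(-5, 2)))**2 = (-1/6*(-4)*(1 - 4))**2 = (-1/6*(-4)*(-3))**2 = (-2)**2 = 4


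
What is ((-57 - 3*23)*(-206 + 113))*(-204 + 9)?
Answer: -2285010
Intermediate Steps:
((-57 - 3*23)*(-206 + 113))*(-204 + 9) = ((-57 - 69)*(-93))*(-195) = -126*(-93)*(-195) = 11718*(-195) = -2285010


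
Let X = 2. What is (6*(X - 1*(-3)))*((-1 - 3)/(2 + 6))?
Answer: -15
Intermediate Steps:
(6*(X - 1*(-3)))*((-1 - 3)/(2 + 6)) = (6*(2 - 1*(-3)))*((-1 - 3)/(2 + 6)) = (6*(2 + 3))*(-4/8) = (6*5)*(-4*1/8) = 30*(-1/2) = -15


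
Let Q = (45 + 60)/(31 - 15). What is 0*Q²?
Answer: 0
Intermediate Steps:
Q = 105/16 ≈ 6.5625
0*Q² = 0*(105/16)² = 0*(11025/256) = 0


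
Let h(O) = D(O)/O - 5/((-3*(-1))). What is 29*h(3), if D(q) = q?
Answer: -58/3 ≈ -19.333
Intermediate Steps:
h(O) = -⅔ (h(O) = O/O - 5/((-3*(-1))) = 1 - 5/3 = -⅔)
29*h(3) = 29*(-⅔) = -58/3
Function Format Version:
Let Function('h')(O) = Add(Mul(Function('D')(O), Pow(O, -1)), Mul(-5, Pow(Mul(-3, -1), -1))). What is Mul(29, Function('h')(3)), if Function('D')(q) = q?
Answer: Rational(-58, 3) ≈ -19.333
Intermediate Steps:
Function('h')(O) = Rational(-2, 3) (Function('h')(O) = Add(Mul(O, Pow(O, -1)), Mul(-5, Pow(Mul(-3, -1), -1))) = Add(1, Mul(-5, Pow(3, -1))) = Add(1, Mul(-5, Rational(1, 3))) = Add(1, Rational(-5, 3)) = Rational(-2, 3))
Mul(29, Function('h')(3)) = Mul(29, Rational(-2, 3)) = Rational(-58, 3)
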